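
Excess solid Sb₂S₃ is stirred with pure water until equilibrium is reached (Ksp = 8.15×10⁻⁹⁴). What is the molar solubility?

9.45×10⁻²⁰ M

Sb₂S₃(s) ⇌ 2 Sb³⁺(aq) + 3 S²⁻(aq)
With molar solubility s: [Sb³⁺] = 2s, [S²⁻] = 3s.
Ksp = [Sb³⁺]^2[S²⁻]^3 = (2s)^2 · (3s)^3 = 108s^5
108s^5 = 8.15×10⁻⁹⁴  ⇒  s^5 = 7.55×10⁻⁹⁶
Taking the 5th root, s = 9.45×10⁻²⁰ mol/L.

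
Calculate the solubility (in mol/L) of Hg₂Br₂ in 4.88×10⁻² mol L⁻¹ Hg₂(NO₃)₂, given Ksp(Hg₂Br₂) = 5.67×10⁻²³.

Hg₂Br₂(s) ⇌ Hg₂²⁺(aq) + 2 Br⁻(aq)
The solution already contains Hg₂²⁺ at 4.88×10⁻² mol L⁻¹. Let s be the molar solubility of Hg₂Br₂.
[Hg₂²⁺] ≈ 4.88×10⁻² mol L⁻¹ (common ion dominates); [Br⁻] = 2s.
Ksp = [Hg₂²⁺][Br⁻]^2 = (4.88×10⁻²)(2s)^2
(2s)^2 = 5.67×10⁻²³ / (4.88×10⁻²) = 1.16×10⁻²¹
s = 1.70×10⁻¹¹ mol L⁻¹

1.70×10⁻¹¹ M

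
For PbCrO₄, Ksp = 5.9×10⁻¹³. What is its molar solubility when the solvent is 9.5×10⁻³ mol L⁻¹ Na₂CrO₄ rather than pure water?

PbCrO₄(s) ⇌ Pb²⁺(aq) + CrO₄²⁻(aq)
CrO₄²⁻ is already present at 9.5×10⁻³ mol L⁻¹. If s mol/L of PbCrO₄ dissolves, [Pb²⁺] = s while [CrO₄²⁻] ≈ 9.5×10⁻³ mol L⁻¹.
Ksp = [Pb²⁺][CrO₄²⁻] = s(9.5×10⁻³)
s = 5.9×10⁻¹³ / (9.5×10⁻³) = 6.2×10⁻¹¹
s = 6.2×10⁻¹¹ mol L⁻¹

6.2×10⁻¹¹ M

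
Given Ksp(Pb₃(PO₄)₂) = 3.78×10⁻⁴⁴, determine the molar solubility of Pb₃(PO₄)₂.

Pb₃(PO₄)₂(s) ⇌ 3 Pb²⁺(aq) + 2 PO₄³⁻(aq)
If s mol/L of Pb₃(PO₄)₂ dissolves, [Pb²⁺] = 3s and [PO₄³⁻] = 2s.
Ksp = [Pb²⁺]^3[PO₄³⁻]^2 = (3s)^3 · (2s)^2 = 108s^5
108s^5 = 3.78×10⁻⁴⁴  ⇒  s^5 = 3.50×10⁻⁴⁶
s = (3.50×10⁻⁴⁶)^(1/5) = 8.11×10⁻¹⁰ mol L⁻¹

8.11×10⁻¹⁰ M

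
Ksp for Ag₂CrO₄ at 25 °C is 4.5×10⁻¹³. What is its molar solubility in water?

4.8×10⁻⁵ M

Ag₂CrO₄(s) ⇌ 2 Ag⁺(aq) + CrO₄²⁻(aq)
If s mol/L of Ag₂CrO₄ dissolves, [Ag⁺] = 2s and [CrO₄²⁻] = s.
Ksp = [Ag⁺]^2[CrO₄²⁻] = (2s)^2 · s = 4s^3
4s^3 = 4.5×10⁻¹³  ⇒  s^3 = 1.1×10⁻¹³
Taking the 3rd root, s = 4.8×10⁻⁵ mol/L.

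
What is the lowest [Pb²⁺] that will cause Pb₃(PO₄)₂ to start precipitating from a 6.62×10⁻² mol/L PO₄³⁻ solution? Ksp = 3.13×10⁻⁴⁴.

1.93×10⁻¹⁴ M

The threshold for precipitation is Q = Ksp.
Pb₃(PO₄)₂(s) ⇌ 3 Pb²⁺(aq) + 2 PO₄³⁻(aq)
Ksp = [Pb²⁺]^3[PO₄³⁻]^2 = [Pb²⁺]^3(6.62×10⁻²)^2
[Pb²⁺]^3 = 3.13×10⁻⁴⁴ / (6.62×10⁻²)^2 = 7.14×10⁻⁴²
[Pb²⁺] = 1.93×10⁻¹⁴ mol/L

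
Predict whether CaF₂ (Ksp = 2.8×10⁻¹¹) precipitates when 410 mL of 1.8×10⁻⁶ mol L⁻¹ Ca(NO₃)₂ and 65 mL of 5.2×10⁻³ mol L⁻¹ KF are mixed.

No

The combined volume is 475 mL.
[Ca²⁺] = (1.8×10⁻⁶)(410)/475 = 1.6×10⁻⁶ mol L⁻¹
[F⁻] = (5.2×10⁻³)(65)/475 = 7.1×10⁻⁴ mol L⁻¹
Q = [Ca²⁺][F⁻]^2 = 7.9×10⁻¹³
Q < Ksp (7.9×10⁻¹³ vs 2.8×10⁻¹¹); the solution remains unsaturated and no precipitate forms.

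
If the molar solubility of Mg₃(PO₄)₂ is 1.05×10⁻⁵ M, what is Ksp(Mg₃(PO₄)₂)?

Ksp = 1.38×10⁻²³

Mg₃(PO₄)₂(s) ⇌ 3 Mg²⁺(aq) + 2 PO₄³⁻(aq)
Call the molar solubility s, so that [Mg²⁺] = 3s and [PO₄³⁻] = 2s.
Ksp = [Mg²⁺]^3[PO₄³⁻]^2 = (3s)^3 · (2s)^2 = 108s^5
Ksp = 108 × (1.05×10⁻⁵)^5 = 1.38×10⁻²³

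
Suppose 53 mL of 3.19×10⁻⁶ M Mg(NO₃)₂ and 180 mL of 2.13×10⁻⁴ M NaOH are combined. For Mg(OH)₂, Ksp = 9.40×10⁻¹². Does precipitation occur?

The combined volume is 233 mL.
[Mg²⁺] = (3.19×10⁻⁶)(53)/233 = 7.26×10⁻⁷ M
[OH⁻] = (2.13×10⁻⁴)(180)/233 = 1.65×10⁻⁴ M
Q = [Mg²⁺][OH⁻]^2 = 1.96×10⁻¹⁴
Q = 1.96×10⁻¹⁴ < Ksp = 9.40×10⁻¹², so the solution is unsaturated and no precipitate forms.

No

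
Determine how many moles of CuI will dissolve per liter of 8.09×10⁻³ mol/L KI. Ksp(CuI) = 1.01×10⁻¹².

1.25×10⁻¹⁰ M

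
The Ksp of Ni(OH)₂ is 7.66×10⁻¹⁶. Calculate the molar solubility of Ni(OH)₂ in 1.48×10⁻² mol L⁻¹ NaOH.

3.50×10⁻¹² M

Ni(OH)₂(s) ⇌ Ni²⁺(aq) + 2 OH⁻(aq)
With OH⁻ already at 1.48×10⁻² mol L⁻¹ and s small, take [OH⁻] ≈ 1.48×10⁻² mol L⁻¹ and [Ni²⁺] = s.
Ksp = [Ni²⁺][OH⁻]^2 = s(1.48×10⁻²)^2
s = 7.66×10⁻¹⁶ / (1.48×10⁻²)^2 = 3.50×10⁻¹²
s = 3.50×10⁻¹² mol L⁻¹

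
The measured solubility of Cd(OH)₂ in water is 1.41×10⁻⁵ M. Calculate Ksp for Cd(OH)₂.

Ksp = 1.12×10⁻¹⁴

Cd(OH)₂(s) ⇌ Cd²⁺(aq) + 2 OH⁻(aq)
If s mol/L of Cd(OH)₂ dissolves, [Cd²⁺] = s and [OH⁻] = 2s.
Ksp = [Cd²⁺][OH⁻]^2 = s · (2s)^2 = 4s^3
Ksp = 4 × (1.41×10⁻⁵)^3 = 1.12×10⁻¹⁴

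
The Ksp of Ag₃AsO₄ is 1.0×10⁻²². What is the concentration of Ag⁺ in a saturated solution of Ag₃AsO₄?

Ag₃AsO₄(s) ⇌ 3 Ag⁺(aq) + AsO₄³⁻(aq)
Let s be the molar solubility. Then [Ag⁺] = 3s and [AsO₄³⁻] = s.
Ksp = [Ag⁺]^3[AsO₄³⁻] = (3s)^3 · s = 27s^4 = 1.0×10⁻²²
s = 1.4×10⁻⁶ M
[Ag⁺] = 3s = 4.2×10⁻⁶ M

4.2×10⁻⁶ M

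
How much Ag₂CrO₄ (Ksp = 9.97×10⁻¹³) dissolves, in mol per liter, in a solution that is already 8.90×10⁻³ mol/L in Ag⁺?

1.26×10⁻⁸ M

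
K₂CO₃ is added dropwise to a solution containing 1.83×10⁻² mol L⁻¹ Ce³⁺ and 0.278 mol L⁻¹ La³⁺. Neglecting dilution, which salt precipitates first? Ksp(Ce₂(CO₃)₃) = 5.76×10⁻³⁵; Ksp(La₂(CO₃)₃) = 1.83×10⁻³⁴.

Precipitation begins when Q = Ksp.
For Ce₂(CO₃)₃: [CO₃²⁻] = (Ksp/[Ce³⁺]^2)^(1/3) = 5.56×10⁻¹¹ mol L⁻¹
For La₂(CO₃)₃: [CO₃²⁻] = (Ksp/[La³⁺]^2)^(1/3) = 1.33×10⁻¹¹ mol L⁻¹
La₂(CO₃)₃ requires the lower [CO₃²⁻], so it precipitates first.

La₂(CO₃)₃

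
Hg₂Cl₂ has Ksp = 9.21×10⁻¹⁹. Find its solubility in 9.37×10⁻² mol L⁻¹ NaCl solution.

Hg₂Cl₂(s) ⇌ Hg₂²⁺(aq) + 2 Cl⁻(aq)
With Cl⁻ already at 9.37×10⁻² mol L⁻¹ and s small, take [Cl⁻] ≈ 9.37×10⁻² mol L⁻¹ and [Hg₂²⁺] = s.
Ksp = [Hg₂²⁺][Cl⁻]^2 = s(9.37×10⁻²)^2
s = 9.21×10⁻¹⁹ / (9.37×10⁻²)^2 = 1.05×10⁻¹⁶
s = 1.05×10⁻¹⁶ mol L⁻¹

1.05×10⁻¹⁶ M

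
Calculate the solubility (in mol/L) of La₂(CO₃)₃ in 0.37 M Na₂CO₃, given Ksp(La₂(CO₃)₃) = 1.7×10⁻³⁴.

La₂(CO₃)₃(s) ⇌ 2 La³⁺(aq) + 3 CO₃²⁻(aq)
The solution already contains CO₃²⁻ at 0.37 M. Let s be the molar solubility of La₂(CO₃)₃.
[CO₃²⁻] ≈ 0.37 M (common ion dominates); [La³⁺] = 2s.
Ksp = [La³⁺]^2[CO₃²⁻]^3 = (2s)^2(0.37)^3
(2s)^2 = 1.7×10⁻³⁴ / (0.37)^3 = 3.4×10⁻³³
s = 2.9×10⁻¹⁷ M

2.9×10⁻¹⁷ M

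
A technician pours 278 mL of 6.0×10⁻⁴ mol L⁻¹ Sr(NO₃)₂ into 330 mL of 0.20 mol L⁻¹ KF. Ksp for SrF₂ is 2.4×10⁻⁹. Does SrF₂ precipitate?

The combined volume is 608 mL.
[Sr²⁺] = (6.0×10⁻⁴)(278)/608 = 2.7×10⁻⁴ mol L⁻¹
[F⁻] = (0.20)(330)/608 = 0.11 mol L⁻¹
Q = [Sr²⁺][F⁻]^2 = 3.2×10⁻⁶
Q = 3.2×10⁻⁶ > Ksp = 2.4×10⁻⁹, so the solution is supersaturated and SrF₂ precipitates.

Yes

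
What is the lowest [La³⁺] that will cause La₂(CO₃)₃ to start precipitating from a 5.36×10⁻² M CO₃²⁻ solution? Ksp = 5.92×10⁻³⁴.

1.96×10⁻¹⁵ M

Precipitation begins when Q = Ksp.
La₂(CO₃)₃(s) ⇌ 2 La³⁺(aq) + 3 CO₃²⁻(aq)
Ksp = [La³⁺]^2[CO₃²⁻]^3 = [La³⁺]^2(5.36×10⁻²)^3
[La³⁺]^2 = 5.92×10⁻³⁴ / (5.36×10⁻²)^3 = 3.84×10⁻³⁰
[La³⁺] = 1.96×10⁻¹⁵ M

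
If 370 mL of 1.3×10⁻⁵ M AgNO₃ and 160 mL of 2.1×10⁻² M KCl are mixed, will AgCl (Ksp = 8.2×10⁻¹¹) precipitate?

The combined volume is 530 mL.
[Ag⁺] = (1.3×10⁻⁵)(370)/530 = 9.1×10⁻⁶ M
[Cl⁻] = (2.1×10⁻²)(160)/530 = 6.3×10⁻³ M
Q = [Ag⁺][Cl⁻] = 5.8×10⁻⁸
Since Q (5.8×10⁻⁸) exceeds Ksp (8.2×10⁻¹¹), AgCl will precipitate.

Yes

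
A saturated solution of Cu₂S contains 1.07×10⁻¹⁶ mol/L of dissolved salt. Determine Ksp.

Cu₂S(s) ⇌ 2 Cu⁺(aq) + S²⁻(aq)
With molar solubility s: [Cu⁺] = 2s, [S²⁻] = s.
Ksp = [Cu⁺]^2[S²⁻] = (2s)^2 · s = 4s^3
Ksp = 4 × (1.07×10⁻¹⁶)^3 = 4.90×10⁻⁴⁸

Ksp = 4.90×10⁻⁴⁸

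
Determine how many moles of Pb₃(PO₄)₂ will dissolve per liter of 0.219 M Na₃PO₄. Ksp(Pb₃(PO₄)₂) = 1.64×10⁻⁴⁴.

Pb₃(PO₄)₂(s) ⇌ 3 Pb²⁺(aq) + 2 PO₄³⁻(aq)
Let s be the solubility of Pb₃(PO₄)₂ here. The common ion gives [PO₄³⁻] ≈ 0.219 M, and [Pb²⁺] = 3s.
Ksp = [Pb²⁺]^3[PO₄³⁻]^2 = (3s)^3(0.219)^2
(3s)^3 = 1.64×10⁻⁴⁴ / (0.219)^2 = 3.42×10⁻⁴³
s = 2.33×10⁻¹⁵ M

2.33×10⁻¹⁵ M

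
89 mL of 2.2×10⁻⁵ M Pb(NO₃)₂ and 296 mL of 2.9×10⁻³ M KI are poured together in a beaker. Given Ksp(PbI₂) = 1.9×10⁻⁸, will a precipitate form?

Total volume after mixing = 89 + 296 = 385 mL.
[Pb²⁺] = (2.2×10⁻⁵)(89)/385 = 5.1×10⁻⁶ M
[I⁻] = (2.9×10⁻³)(296)/385 = 2.2×10⁻³ M
Q = [Pb²⁺][I⁻]^2 = 2.5×10⁻¹¹
Q < Ksp (2.5×10⁻¹¹ vs 1.9×10⁻⁸); the solution remains unsaturated and no precipitate forms.

No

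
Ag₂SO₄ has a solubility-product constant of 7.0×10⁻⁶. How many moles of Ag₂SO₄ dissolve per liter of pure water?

1.2×10⁻² M

Ag₂SO₄(s) ⇌ 2 Ag⁺(aq) + SO₄²⁻(aq)
With molar solubility s: [Ag⁺] = 2s, [SO₄²⁻] = s.
Ksp = [Ag⁺]^2[SO₄²⁻] = (2s)^2 · s = 4s^3
4s^3 = 7.0×10⁻⁶  ⇒  s^3 = 1.8×10⁻⁶
Taking the 3rd root, s = 1.2×10⁻² mol L⁻¹.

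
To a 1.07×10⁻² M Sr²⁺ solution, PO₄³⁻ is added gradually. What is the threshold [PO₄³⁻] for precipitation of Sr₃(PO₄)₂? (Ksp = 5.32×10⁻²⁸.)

2.08×10⁻¹¹ M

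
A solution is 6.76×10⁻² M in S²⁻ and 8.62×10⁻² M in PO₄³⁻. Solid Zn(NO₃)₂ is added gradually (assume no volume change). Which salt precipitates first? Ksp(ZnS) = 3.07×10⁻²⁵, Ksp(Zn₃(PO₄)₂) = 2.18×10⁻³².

ZnS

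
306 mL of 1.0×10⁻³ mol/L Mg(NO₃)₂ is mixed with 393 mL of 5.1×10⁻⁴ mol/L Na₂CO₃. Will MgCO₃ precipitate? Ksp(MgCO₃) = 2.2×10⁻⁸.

Yes

The combined volume is 699 mL.
[Mg²⁺] = (1.0×10⁻³)(306)/699 = 4.4×10⁻⁴ mol/L
[CO₃²⁻] = (5.1×10⁻⁴)(393)/699 = 2.9×10⁻⁴ mol/L
Q = [Mg²⁺][CO₃²⁻] = 1.3×10⁻⁷
Because Q > Ksp (1.3×10⁻⁷ vs 2.2×10⁻⁸), a precipitate of MgCO₃ forms.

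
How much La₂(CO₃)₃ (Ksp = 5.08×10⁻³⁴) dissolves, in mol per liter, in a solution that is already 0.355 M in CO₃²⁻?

La₂(CO₃)₃(s) ⇌ 2 La³⁺(aq) + 3 CO₃²⁻(aq)
The solution already contains CO₃²⁻ at 0.355 M. Let s be the molar solubility of La₂(CO₃)₃.
[CO₃²⁻] ≈ 0.355 M (common ion dominates); [La³⁺] = 2s.
Ksp = [La³⁺]^2[CO₃²⁻]^3 = (2s)^2(0.355)^3
(2s)^2 = 5.08×10⁻³⁴ / (0.355)^3 = 1.14×10⁻³²
s = 5.33×10⁻¹⁷ M

5.33×10⁻¹⁷ M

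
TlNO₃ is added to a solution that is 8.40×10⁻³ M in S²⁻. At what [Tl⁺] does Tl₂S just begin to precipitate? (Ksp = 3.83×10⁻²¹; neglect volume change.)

6.75×10⁻¹⁰ M

A salt starts to precipitate once the ion product Q reaches its Ksp.
Tl₂S(s) ⇌ 2 Tl⁺(aq) + S²⁻(aq)
Ksp = [Tl⁺]^2[S²⁻] = [Tl⁺]^2(8.40×10⁻³)
[Tl⁺]^2 = 3.83×10⁻²¹ / (8.40×10⁻³) = 4.56×10⁻¹⁹
[Tl⁺] = 6.75×10⁻¹⁰ M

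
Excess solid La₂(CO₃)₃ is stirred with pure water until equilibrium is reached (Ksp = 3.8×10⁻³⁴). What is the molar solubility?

8.1×10⁻⁸ M

La₂(CO₃)₃(s) ⇌ 2 La³⁺(aq) + 3 CO₃²⁻(aq)
Let s be the molar solubility. Then [La³⁺] = 2s and [CO₃²⁻] = 3s.
Ksp = [La³⁺]^2[CO₃²⁻]^3 = (2s)^2 · (3s)^3 = 108s^5
108s^5 = 3.8×10⁻³⁴  ⇒  s^5 = 3.5×10⁻³⁶
s = (3.5×10⁻³⁶)^(1/5) = 8.1×10⁻⁸ mol L⁻¹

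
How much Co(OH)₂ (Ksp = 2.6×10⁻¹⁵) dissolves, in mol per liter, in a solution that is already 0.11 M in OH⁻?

Co(OH)₂(s) ⇌ Co²⁺(aq) + 2 OH⁻(aq)
The solution already contains OH⁻ at 0.11 M. Let s be the molar solubility of Co(OH)₂.
[OH⁻] ≈ 0.11 M (common ion dominates); [Co²⁺] = s.
Ksp = [Co²⁺][OH⁻]^2 = s(0.11)^2
s = 2.6×10⁻¹⁵ / (0.11)^2 = 2.1×10⁻¹³
s = 2.1×10⁻¹³ M

2.1×10⁻¹³ M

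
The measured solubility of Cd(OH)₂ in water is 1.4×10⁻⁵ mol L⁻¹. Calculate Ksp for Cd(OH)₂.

Cd(OH)₂(s) ⇌ Cd²⁺(aq) + 2 OH⁻(aq)
If s mol/L of Cd(OH)₂ dissolves, [Cd²⁺] = s and [OH⁻] = 2s.
Ksp = [Cd²⁺][OH⁻]^2 = s · (2s)^2 = 4s^3
Ksp = 4 × (1.4×10⁻⁵)^3 = 1.1×10⁻¹⁴

Ksp = 1.1×10⁻¹⁴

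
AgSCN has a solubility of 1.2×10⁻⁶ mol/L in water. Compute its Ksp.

Ksp = 1.4×10⁻¹²

AgSCN(s) ⇌ Ag⁺(aq) + SCN⁻(aq)
For each mole of AgSCN that dissolves per liter, [Ag⁺] = s and [SCN⁻] = s; let s denote this solubility.
Ksp = [Ag⁺][SCN⁻] = s · s = s^2
Ksp = (1.2×10⁻⁶)^2 = 1.4×10⁻¹²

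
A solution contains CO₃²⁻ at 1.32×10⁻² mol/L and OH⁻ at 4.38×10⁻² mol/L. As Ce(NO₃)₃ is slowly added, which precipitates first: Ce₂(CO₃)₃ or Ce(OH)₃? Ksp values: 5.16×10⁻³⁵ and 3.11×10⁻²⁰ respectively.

Ce(OH)₃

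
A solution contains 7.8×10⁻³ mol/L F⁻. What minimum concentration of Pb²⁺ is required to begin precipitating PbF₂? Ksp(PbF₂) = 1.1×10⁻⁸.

1.8×10⁻⁴ M

A salt starts to precipitate once the ion product Q reaches its Ksp.
PbF₂(s) ⇌ Pb²⁺(aq) + 2 F⁻(aq)
Ksp = [Pb²⁺][F⁻]^2 = [Pb²⁺](7.8×10⁻³)^2
[Pb²⁺] = 1.1×10⁻⁸ / (7.8×10⁻³)^2 = 1.8×10⁻⁴
[Pb²⁺] = 1.8×10⁻⁴ mol/L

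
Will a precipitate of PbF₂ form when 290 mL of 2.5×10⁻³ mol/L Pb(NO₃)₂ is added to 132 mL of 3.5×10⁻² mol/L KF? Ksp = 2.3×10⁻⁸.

Yes

After mixing, V = 290 mL + 132 mL = 422 mL.
[Pb²⁺] = (2.5×10⁻³)(290)/422 = 1.7×10⁻³ mol/L
[F⁻] = (3.5×10⁻²)(132)/422 = 1.1×10⁻² mol/L
Q = [Pb²⁺][F⁻]^2 = 2.1×10⁻⁷
Since Q (2.1×10⁻⁷) exceeds Ksp (2.3×10⁻⁸), PbF₂ will precipitate.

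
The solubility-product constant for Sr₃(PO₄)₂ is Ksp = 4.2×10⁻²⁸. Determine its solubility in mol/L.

Sr₃(PO₄)₂(s) ⇌ 3 Sr²⁺(aq) + 2 PO₄³⁻(aq)
For each mole of Sr₃(PO₄)₂ that dissolves per liter, [Sr²⁺] = 3s and [PO₄³⁻] = 2s; let s denote this solubility.
Ksp = [Sr²⁺]^3[PO₄³⁻]^2 = (3s)^3 · (2s)^2 = 108s^5
108s^5 = 4.2×10⁻²⁸  ⇒  s^5 = 3.9×10⁻³⁰
s = (3.9×10⁻³⁰)^(1/5) = 1.3×10⁻⁶ mol/L

1.3×10⁻⁶ M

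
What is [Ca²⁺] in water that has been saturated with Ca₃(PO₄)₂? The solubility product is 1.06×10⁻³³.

2.99×10⁻⁷ M

Ca₃(PO₄)₂(s) ⇌ 3 Ca²⁺(aq) + 2 PO₄³⁻(aq)
Call the molar solubility s, so that [Ca²⁺] = 3s and [PO₄³⁻] = 2s.
Ksp = [Ca²⁺]^3[PO₄³⁻]^2 = (3s)^3 · (2s)^2 = 108s^5 = 1.06×10⁻³³
s = 9.96×10⁻⁸ mol L⁻¹
[Ca²⁺] = 3s = 2.99×10⁻⁷ mol L⁻¹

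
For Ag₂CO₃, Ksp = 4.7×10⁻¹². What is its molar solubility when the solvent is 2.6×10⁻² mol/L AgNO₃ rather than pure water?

7.0×10⁻⁹ M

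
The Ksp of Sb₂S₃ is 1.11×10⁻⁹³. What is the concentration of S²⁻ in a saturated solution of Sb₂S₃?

3.02×10⁻¹⁹ M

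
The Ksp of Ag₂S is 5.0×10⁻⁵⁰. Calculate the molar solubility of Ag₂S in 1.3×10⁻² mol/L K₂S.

9.8×10⁻²⁵ M

Ag₂S(s) ⇌ 2 Ag⁺(aq) + S²⁻(aq)
With S²⁻ already at 1.3×10⁻² mol/L and s small, take [S²⁻] ≈ 1.3×10⁻² mol/L and [Ag⁺] = 2s.
Ksp = [Ag⁺]^2[S²⁻] = (2s)^2(1.3×10⁻²)
(2s)^2 = 5.0×10⁻⁵⁰ / (1.3×10⁻²) = 3.8×10⁻⁴⁸
s = 9.8×10⁻²⁵ mol/L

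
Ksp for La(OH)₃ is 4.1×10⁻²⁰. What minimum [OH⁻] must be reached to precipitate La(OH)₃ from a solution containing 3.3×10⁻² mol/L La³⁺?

1.1×10⁻⁶ M

The threshold for precipitation is Q = Ksp.
La(OH)₃(s) ⇌ La³⁺(aq) + 3 OH⁻(aq)
Ksp = [La³⁺][OH⁻]^3 = [OH⁻]^3(3.3×10⁻²)
[OH⁻]^3 = 4.1×10⁻²⁰ / (3.3×10⁻²) = 1.2×10⁻¹⁸
[OH⁻] = 1.1×10⁻⁶ mol/L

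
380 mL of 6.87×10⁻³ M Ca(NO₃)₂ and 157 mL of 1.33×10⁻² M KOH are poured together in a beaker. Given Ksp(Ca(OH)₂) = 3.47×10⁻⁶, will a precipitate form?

No

Total volume after mixing = 380 + 157 = 537 mL.
[Ca²⁺] = (6.87×10⁻³)(380)/537 = 4.86×10⁻³ M
[OH⁻] = (1.33×10⁻²)(157)/537 = 3.89×10⁻³ M
Q = [Ca²⁺][OH⁻]^2 = 7.35×10⁻⁸
Q < Ksp (7.35×10⁻⁸ vs 3.47×10⁻⁶); the solution remains unsaturated and no precipitate forms.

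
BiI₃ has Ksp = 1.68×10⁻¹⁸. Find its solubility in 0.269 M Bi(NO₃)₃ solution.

6.14×10⁻⁷ M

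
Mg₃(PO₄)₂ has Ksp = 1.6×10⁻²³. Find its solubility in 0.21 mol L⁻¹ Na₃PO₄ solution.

Mg₃(PO₄)₂(s) ⇌ 3 Mg²⁺(aq) + 2 PO₄³⁻(aq)
With PO₄³⁻ already at 0.21 mol L⁻¹ and s small, take [PO₄³⁻] ≈ 0.21 mol L⁻¹ and [Mg²⁺] = 3s.
Ksp = [Mg²⁺]^3[PO₄³⁻]^2 = (3s)^3(0.21)^2
(3s)^3 = 1.6×10⁻²³ / (0.21)^2 = 3.6×10⁻²²
s = 2.4×10⁻⁸ mol L⁻¹

2.4×10⁻⁸ M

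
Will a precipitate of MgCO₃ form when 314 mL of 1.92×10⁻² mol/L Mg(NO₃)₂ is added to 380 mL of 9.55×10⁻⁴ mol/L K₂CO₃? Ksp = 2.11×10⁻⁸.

Yes

After mixing, V = 314 mL + 380 mL = 694 mL.
[Mg²⁺] = (1.92×10⁻²)(314)/694 = 8.69×10⁻³ mol/L
[CO₃²⁻] = (9.55×10⁻⁴)(380)/694 = 5.23×10⁻⁴ mol/L
Q = [Mg²⁺][CO₃²⁻] = 4.54×10⁻⁶
Q = 4.54×10⁻⁶ > Ksp = 2.11×10⁻⁸, so the solution is supersaturated and MgCO₃ precipitates.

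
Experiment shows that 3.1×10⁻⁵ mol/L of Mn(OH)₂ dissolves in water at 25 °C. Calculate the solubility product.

Ksp = 1.2×10⁻¹³

Mn(OH)₂(s) ⇌ Mn²⁺(aq) + 2 OH⁻(aq)
Call the molar solubility s, so that [Mn²⁺] = s and [OH⁻] = 2s.
Ksp = [Mn²⁺][OH⁻]^2 = s · (2s)^2 = 4s^3
Ksp = 4 × (3.1×10⁻⁵)^3 = 1.2×10⁻¹³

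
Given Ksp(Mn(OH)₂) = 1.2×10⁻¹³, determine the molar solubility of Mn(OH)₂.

3.1×10⁻⁵ M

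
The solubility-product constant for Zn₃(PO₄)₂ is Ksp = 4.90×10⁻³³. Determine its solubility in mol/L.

1.35×10⁻⁷ M

Zn₃(PO₄)₂(s) ⇌ 3 Zn²⁺(aq) + 2 PO₄³⁻(aq)
With molar solubility s: [Zn²⁺] = 3s, [PO₄³⁻] = 2s.
Ksp = [Zn²⁺]^3[PO₄³⁻]^2 = (3s)^3 · (2s)^2 = 108s^5
108s^5 = 4.90×10⁻³³  ⇒  s^5 = 4.54×10⁻³⁵
s = 1.35×10⁻⁷ mol L⁻¹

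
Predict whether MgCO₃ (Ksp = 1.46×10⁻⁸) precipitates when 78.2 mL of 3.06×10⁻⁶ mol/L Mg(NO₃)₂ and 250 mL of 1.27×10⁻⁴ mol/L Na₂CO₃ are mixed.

The combined volume is 328.2 mL.
[Mg²⁺] = (3.06×10⁻⁶)(78.2)/328.2 = 7.29×10⁻⁷ mol/L
[CO₃²⁻] = (1.27×10⁻⁴)(250)/328.2 = 9.67×10⁻⁵ mol/L
Q = [Mg²⁺][CO₃²⁻] = 7.05×10⁻¹¹
Q = 7.05×10⁻¹¹ < Ksp = 1.46×10⁻⁸, so the solution is unsaturated and no precipitate forms.

No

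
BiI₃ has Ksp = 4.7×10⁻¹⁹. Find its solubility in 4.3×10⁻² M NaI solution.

BiI₃(s) ⇌ Bi³⁺(aq) + 3 I⁻(aq)
The solution already contains I⁻ at 4.3×10⁻² M. Let s be the molar solubility of BiI₃.
[I⁻] ≈ 4.3×10⁻² M (common ion dominates); [Bi³⁺] = s.
Ksp = [Bi³⁺][I⁻]^3 = s(4.3×10⁻²)^3
s = 4.7×10⁻¹⁹ / (4.3×10⁻²)^3 = 5.9×10⁻¹⁵
s = 5.9×10⁻¹⁵ M

5.9×10⁻¹⁵ M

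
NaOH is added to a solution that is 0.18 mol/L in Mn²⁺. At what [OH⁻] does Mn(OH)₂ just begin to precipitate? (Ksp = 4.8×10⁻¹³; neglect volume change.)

The threshold for precipitation is Q = Ksp.
Mn(OH)₂(s) ⇌ Mn²⁺(aq) + 2 OH⁻(aq)
Ksp = [Mn²⁺][OH⁻]^2 = [OH⁻]^2(0.18)
[OH⁻]^2 = 4.8×10⁻¹³ / (0.18) = 2.7×10⁻¹²
[OH⁻] = 1.6×10⁻⁶ mol/L

1.6×10⁻⁶ M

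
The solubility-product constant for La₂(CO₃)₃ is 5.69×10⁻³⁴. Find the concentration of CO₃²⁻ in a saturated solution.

La₂(CO₃)₃(s) ⇌ 2 La³⁺(aq) + 3 CO₃²⁻(aq)
Let s be the molar solubility. Then [La³⁺] = 2s and [CO₃²⁻] = 3s.
Ksp = [La³⁺]^2[CO₃²⁻]^3 = (2s)^2 · (3s)^3 = 108s^5 = 5.69×10⁻³⁴
s = 8.80×10⁻⁸ mol/L
[CO₃²⁻] = 3s = 2.64×10⁻⁷ mol/L

2.64×10⁻⁷ M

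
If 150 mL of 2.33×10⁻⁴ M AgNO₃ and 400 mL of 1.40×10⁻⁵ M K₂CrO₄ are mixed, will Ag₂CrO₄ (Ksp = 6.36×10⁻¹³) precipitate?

The combined volume is 550 mL.
[Ag⁺] = (2.33×10⁻⁴)(150)/550 = 6.35×10⁻⁵ M
[CrO₄²⁻] = (1.40×10⁻⁵)(400)/550 = 1.02×10⁻⁵ M
Q = [Ag⁺]^2[CrO₄²⁻] = 4.11×10⁻¹⁴
Q = 4.11×10⁻¹⁴ < Ksp = 6.36×10⁻¹³, so the solution is unsaturated and no precipitate forms.

No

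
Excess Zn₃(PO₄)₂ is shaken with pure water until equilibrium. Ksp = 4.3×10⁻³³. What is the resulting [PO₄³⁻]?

2.6×10⁻⁷ M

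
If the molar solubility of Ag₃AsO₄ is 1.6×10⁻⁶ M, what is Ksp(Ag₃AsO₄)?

Ag₃AsO₄(s) ⇌ 3 Ag⁺(aq) + AsO₄³⁻(aq)
With molar solubility s: [Ag⁺] = 3s, [AsO₄³⁻] = s.
Ksp = [Ag⁺]^3[AsO₄³⁻] = (3s)^3 · s = 27s^4
Ksp = 27 × (1.6×10⁻⁶)^4 = 1.8×10⁻²²

Ksp = 1.8×10⁻²²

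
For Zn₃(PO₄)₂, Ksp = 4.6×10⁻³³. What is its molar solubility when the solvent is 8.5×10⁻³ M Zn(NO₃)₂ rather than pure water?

Zn₃(PO₄)₂(s) ⇌ 3 Zn²⁺(aq) + 2 PO₄³⁻(aq)
With Zn²⁺ already at 8.5×10⁻³ M and s small, take [Zn²⁺] ≈ 8.5×10⁻³ M and [PO₄³⁻] = 2s.
Ksp = [Zn²⁺]^3[PO₄³⁻]^2 = (8.5×10⁻³)^3(2s)^2
(2s)^2 = 4.6×10⁻³³ / (8.5×10⁻³)^3 = 7.5×10⁻²⁷
s = 4.3×10⁻¹⁴ M

4.3×10⁻¹⁴ M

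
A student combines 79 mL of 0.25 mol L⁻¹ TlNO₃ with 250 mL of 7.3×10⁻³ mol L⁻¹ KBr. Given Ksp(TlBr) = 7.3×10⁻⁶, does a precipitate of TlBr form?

After mixing, V = 79 mL + 250 mL = 329 mL.
[Tl⁺] = (0.25)(79)/329 = 6.0×10⁻² mol L⁻¹
[Br⁻] = (7.3×10⁻³)(250)/329 = 5.5×10⁻³ mol L⁻¹
Q = [Tl⁺][Br⁻] = 3.3×10⁻⁴
Because Q > Ksp (3.3×10⁻⁴ vs 7.3×10⁻⁶), a precipitate of TlBr forms.

Yes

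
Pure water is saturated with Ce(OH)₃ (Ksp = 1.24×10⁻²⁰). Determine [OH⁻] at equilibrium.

Ce(OH)₃(s) ⇌ Ce³⁺(aq) + 3 OH⁻(aq)
With molar solubility s: [Ce³⁺] = s, [OH⁻] = 3s.
Ksp = [Ce³⁺][OH⁻]^3 = s · (3s)^3 = 27s^4 = 1.24×10⁻²⁰
s = 4.63×10⁻⁶ mol L⁻¹
[OH⁻] = 3s = 1.39×10⁻⁵ mol L⁻¹

1.39×10⁻⁵ M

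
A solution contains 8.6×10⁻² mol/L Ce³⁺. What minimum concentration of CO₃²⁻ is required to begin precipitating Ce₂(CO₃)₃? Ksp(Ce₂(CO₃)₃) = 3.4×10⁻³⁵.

Each salt precipitates once Q = Ksp for that salt.
Ce₂(CO₃)₃(s) ⇌ 2 Ce³⁺(aq) + 3 CO₃²⁻(aq)
Ksp = [Ce³⁺]^2[CO₃²⁻]^3 = [CO₃²⁻]^3(8.6×10⁻²)^2
[CO₃²⁻]^3 = 3.4×10⁻³⁵ / (8.6×10⁻²)^2 = 4.6×10⁻³³
[CO₃²⁻] = 1.7×10⁻¹¹ mol/L

1.7×10⁻¹¹ M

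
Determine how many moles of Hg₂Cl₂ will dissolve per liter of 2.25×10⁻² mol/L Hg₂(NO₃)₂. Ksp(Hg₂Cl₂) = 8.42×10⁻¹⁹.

3.06×10⁻⁹ M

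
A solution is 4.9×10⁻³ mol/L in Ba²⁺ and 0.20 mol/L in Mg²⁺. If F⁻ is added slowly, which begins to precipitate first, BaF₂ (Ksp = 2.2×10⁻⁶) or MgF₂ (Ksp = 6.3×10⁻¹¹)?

Precipitation begins when Q = Ksp.
For BaF₂: [F⁻] = (Ksp/[Ba²⁺])^(1/2) = 2.1×10⁻² mol/L
For MgF₂: [F⁻] = (Ksp/[Mg²⁺])^(1/2) = 1.8×10⁻⁵ mol/L
The smaller threshold [F⁻] is reached first, so MgF₂ precipitates first.

MgF₂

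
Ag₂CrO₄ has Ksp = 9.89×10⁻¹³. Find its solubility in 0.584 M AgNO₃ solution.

Ag₂CrO₄(s) ⇌ 2 Ag⁺(aq) + CrO₄²⁻(aq)
Let s be the solubility of Ag₂CrO₄ here. The common ion gives [Ag⁺] ≈ 0.584 M, and [CrO₄²⁻] = s.
Ksp = [Ag⁺]^2[CrO₄²⁻] = (0.584)^2s
s = 9.89×10⁻¹³ / (0.584)^2 = 2.90×10⁻¹²
s = 2.90×10⁻¹² M

2.90×10⁻¹² M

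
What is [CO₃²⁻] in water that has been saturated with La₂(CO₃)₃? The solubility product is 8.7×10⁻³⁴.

La₂(CO₃)₃(s) ⇌ 2 La³⁺(aq) + 3 CO₃²⁻(aq)
For each mole of La₂(CO₃)₃ that dissolves per liter, [La³⁺] = 2s and [CO₃²⁻] = 3s; let s denote this solubility.
Ksp = [La³⁺]^2[CO₃²⁻]^3 = (2s)^2 · (3s)^3 = 108s^5 = 8.7×10⁻³⁴
s = 9.6×10⁻⁸ mol/L
[CO₃²⁻] = 3s = 2.9×10⁻⁷ mol/L

2.9×10⁻⁷ M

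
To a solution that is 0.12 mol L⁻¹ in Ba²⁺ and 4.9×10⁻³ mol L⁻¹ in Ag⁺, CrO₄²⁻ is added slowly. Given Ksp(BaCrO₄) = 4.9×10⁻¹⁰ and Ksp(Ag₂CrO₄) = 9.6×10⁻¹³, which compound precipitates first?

Precipitation of each salt begins when its ion product equals Ksp.
For BaCrO₄: [CrO₄²⁻] = (Ksp/[Ba²⁺]) = 4.1×10⁻⁹ mol L⁻¹
For Ag₂CrO₄: [CrO₄²⁻] = (Ksp/[Ag⁺]^2) = 4.0×10⁻⁸ mol L⁻¹
The smaller threshold [CrO₄²⁻] is reached first, so BaCrO₄ precipitates first.

BaCrO₄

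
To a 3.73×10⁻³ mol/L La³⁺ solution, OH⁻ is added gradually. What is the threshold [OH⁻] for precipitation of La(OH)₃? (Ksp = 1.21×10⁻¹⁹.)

3.19×10⁻⁶ M

Precipitation of each salt begins when its ion product equals Ksp.
La(OH)₃(s) ⇌ La³⁺(aq) + 3 OH⁻(aq)
Ksp = [La³⁺][OH⁻]^3 = [OH⁻]^3(3.73×10⁻³)
[OH⁻]^3 = 1.21×10⁻¹⁹ / (3.73×10⁻³) = 3.24×10⁻¹⁷
[OH⁻] = 3.19×10⁻⁶ mol/L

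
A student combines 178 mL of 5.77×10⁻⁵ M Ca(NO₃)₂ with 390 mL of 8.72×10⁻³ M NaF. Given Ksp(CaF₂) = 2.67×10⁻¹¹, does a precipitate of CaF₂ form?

Yes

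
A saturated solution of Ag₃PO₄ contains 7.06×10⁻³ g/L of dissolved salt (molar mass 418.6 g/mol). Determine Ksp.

Ksp = 2.18×10⁻¹⁸

s = (7.06×10⁻³ g L⁻¹)/(418.6 g mol⁻¹) = 1.6866×10⁻⁵ M
Ag₃PO₄(s) ⇌ 3 Ag⁺(aq) + PO₄³⁻(aq)
With molar solubility s: [Ag⁺] = 3s, [PO₄³⁻] = s.
Ksp = [Ag⁺]^3[PO₄³⁻] = (3s)^3 · s = 27s^4
Ksp = 27 × (1.6866×10⁻⁵)^4 = 2.18×10⁻¹⁸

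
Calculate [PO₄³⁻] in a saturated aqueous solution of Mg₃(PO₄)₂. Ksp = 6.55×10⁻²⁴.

Mg₃(PO₄)₂(s) ⇌ 3 Mg²⁺(aq) + 2 PO₄³⁻(aq)
With molar solubility s: [Mg²⁺] = 3s, [PO₄³⁻] = 2s.
Ksp = [Mg²⁺]^3[PO₄³⁻]^2 = (3s)^3 · (2s)^2 = 108s^5 = 6.55×10⁻²⁴
s = 9.05×10⁻⁶ M
[PO₄³⁻] = 2s = 1.81×10⁻⁵ M

1.81×10⁻⁵ M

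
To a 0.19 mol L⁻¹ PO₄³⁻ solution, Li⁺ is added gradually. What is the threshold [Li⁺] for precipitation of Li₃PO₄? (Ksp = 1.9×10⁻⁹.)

Precipitation of each salt begins when its ion product equals Ksp.
Li₃PO₄(s) ⇌ 3 Li⁺(aq) + PO₄³⁻(aq)
Ksp = [Li⁺]^3[PO₄³⁻] = [Li⁺]^3(0.19)
[Li⁺]^3 = 1.9×10⁻⁹ / (0.19) = 1.0×10⁻⁸
[Li⁺] = 2.2×10⁻³ mol L⁻¹

2.2×10⁻³ M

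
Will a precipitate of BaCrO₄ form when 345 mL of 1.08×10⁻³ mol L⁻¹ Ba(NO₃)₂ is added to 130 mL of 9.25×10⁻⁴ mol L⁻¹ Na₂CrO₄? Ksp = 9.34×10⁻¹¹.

The combined volume is 475 mL.
[Ba²⁺] = (1.08×10⁻³)(345)/475 = 7.84×10⁻⁴ mol L⁻¹
[CrO₄²⁻] = (9.25×10⁻⁴)(130)/475 = 2.53×10⁻⁴ mol L⁻¹
Q = [Ba²⁺][CrO₄²⁻] = 1.99×10⁻⁷
Since Q (1.99×10⁻⁷) exceeds Ksp (9.34×10⁻¹¹), BaCrO₄ will precipitate.

Yes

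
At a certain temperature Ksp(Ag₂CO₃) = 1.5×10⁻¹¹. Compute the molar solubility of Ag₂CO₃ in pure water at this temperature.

Ag₂CO₃(s) ⇌ 2 Ag⁺(aq) + CO₃²⁻(aq)
For each mole of Ag₂CO₃ that dissolves per liter, [Ag⁺] = 2s and [CO₃²⁻] = s; let s denote this solubility.
Ksp = [Ag⁺]^2[CO₃²⁻] = (2s)^2 · s = 4s^3
4s^3 = 1.5×10⁻¹¹  ⇒  s^3 = 3.8×10⁻¹²
s = (3.8×10⁻¹²)^(1/3) = 1.6×10⁻⁴ M

1.6×10⁻⁴ M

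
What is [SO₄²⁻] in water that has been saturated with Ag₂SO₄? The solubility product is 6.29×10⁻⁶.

1.16×10⁻² M

Ag₂SO₄(s) ⇌ 2 Ag⁺(aq) + SO₄²⁻(aq)
With molar solubility s: [Ag⁺] = 2s, [SO₄²⁻] = s.
Ksp = [Ag⁺]^2[SO₄²⁻] = (2s)^2 · s = 4s^3 = 6.29×10⁻⁶
s = 1.16×10⁻² M
[SO₄²⁻] = s = 1.16×10⁻² M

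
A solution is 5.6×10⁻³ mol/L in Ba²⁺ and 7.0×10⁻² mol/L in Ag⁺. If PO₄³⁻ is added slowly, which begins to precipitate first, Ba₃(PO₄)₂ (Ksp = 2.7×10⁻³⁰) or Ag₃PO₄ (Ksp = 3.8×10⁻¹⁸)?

Ag₃PO₄

Precipitation begins when Q = Ksp.
For Ba₃(PO₄)₂: [PO₄³⁻] = (Ksp/[Ba²⁺]^3)^(1/2) = 3.9×10⁻¹² mol/L
For Ag₃PO₄: [PO₄³⁻] = (Ksp/[Ag⁺]^3) = 1.1×10⁻¹⁴ mol/L
Since Ag₃PO₄ needs less PO₄³⁻ to reach saturation, it precipitates first.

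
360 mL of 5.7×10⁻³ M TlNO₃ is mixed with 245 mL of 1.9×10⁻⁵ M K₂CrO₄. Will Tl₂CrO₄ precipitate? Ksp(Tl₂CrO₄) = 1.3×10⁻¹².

Yes

Total volume after mixing = 360 + 245 = 605 mL.
[Tl⁺] = (5.7×10⁻³)(360)/605 = 3.4×10⁻³ M
[CrO₄²⁻] = (1.9×10⁻⁵)(245)/605 = 7.7×10⁻⁶ M
Q = [Tl⁺]^2[CrO₄²⁻] = 8.9×10⁻¹¹
Since Q (8.9×10⁻¹¹) exceeds Ksp (1.3×10⁻¹²), Tl₂CrO₄ will precipitate.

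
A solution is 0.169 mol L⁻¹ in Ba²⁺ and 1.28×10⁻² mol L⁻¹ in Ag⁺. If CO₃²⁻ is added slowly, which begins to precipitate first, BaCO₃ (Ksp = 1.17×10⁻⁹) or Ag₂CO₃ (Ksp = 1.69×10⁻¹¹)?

BaCO₃

Precipitation begins when Q = Ksp.
For BaCO₃: [CO₃²⁻] = (Ksp/[Ba²⁺]) = 6.92×10⁻⁹ mol L⁻¹
For Ag₂CO₃: [CO₃²⁻] = (Ksp/[Ag⁺]^2) = 1.03×10⁻⁷ mol L⁻¹
Since BaCO₃ needs less CO₃²⁻ to reach saturation, it precipitates first.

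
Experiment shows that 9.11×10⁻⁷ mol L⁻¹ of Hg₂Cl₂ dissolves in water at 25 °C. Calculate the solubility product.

Hg₂Cl₂(s) ⇌ Hg₂²⁺(aq) + 2 Cl⁻(aq)
Let s be the molar solubility. Then [Hg₂²⁺] = s and [Cl⁻] = 2s.
Ksp = [Hg₂²⁺][Cl⁻]^2 = s · (2s)^2 = 4s^3
Ksp = 4 × (9.11×10⁻⁷)^3 = 3.02×10⁻¹⁸

Ksp = 3.02×10⁻¹⁸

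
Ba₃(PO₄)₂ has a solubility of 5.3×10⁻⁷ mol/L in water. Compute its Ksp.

Ksp = 4.5×10⁻³⁰

Ba₃(PO₄)₂(s) ⇌ 3 Ba²⁺(aq) + 2 PO₄³⁻(aq)
For each mole of Ba₃(PO₄)₂ that dissolves per liter, [Ba²⁺] = 3s and [PO₄³⁻] = 2s; let s denote this solubility.
Ksp = [Ba²⁺]^3[PO₄³⁻]^2 = (3s)^3 · (2s)^2 = 108s^5
Ksp = 108 × (5.3×10⁻⁷)^5 = 4.5×10⁻³⁰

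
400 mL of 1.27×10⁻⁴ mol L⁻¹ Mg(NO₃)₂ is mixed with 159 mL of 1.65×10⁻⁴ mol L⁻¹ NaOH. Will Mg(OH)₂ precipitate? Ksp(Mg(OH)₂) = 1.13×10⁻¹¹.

No

The combined volume is 559 mL.
[Mg²⁺] = (1.27×10⁻⁴)(400)/559 = 9.09×10⁻⁵ mol L⁻¹
[OH⁻] = (1.65×10⁻⁴)(159)/559 = 4.69×10⁻⁵ mol L⁻¹
Q = [Mg²⁺][OH⁻]^2 = 2.00×10⁻¹³
Since Q (2.00×10⁻¹³) is less than Ksp (1.13×10⁻¹¹), no Mg(OH)₂ precipitates.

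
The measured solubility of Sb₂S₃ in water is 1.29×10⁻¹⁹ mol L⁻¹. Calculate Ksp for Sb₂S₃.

Sb₂S₃(s) ⇌ 2 Sb³⁺(aq) + 3 S²⁻(aq)
Let s be the molar solubility. Then [Sb³⁺] = 2s and [S²⁻] = 3s.
Ksp = [Sb³⁺]^2[S²⁻]^3 = (2s)^2 · (3s)^3 = 108s^5
Ksp = 108 × (1.29×10⁻¹⁹)^5 = 3.86×10⁻⁹³

Ksp = 3.86×10⁻⁹³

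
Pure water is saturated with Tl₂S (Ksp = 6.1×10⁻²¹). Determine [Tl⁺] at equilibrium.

Tl₂S(s) ⇌ 2 Tl⁺(aq) + S²⁻(aq)
If s mol/L of Tl₂S dissolves, [Tl⁺] = 2s and [S²⁻] = s.
Ksp = [Tl⁺]^2[S²⁻] = (2s)^2 · s = 4s^3 = 6.1×10⁻²¹
s = 1.2×10⁻⁷ mol L⁻¹
[Tl⁺] = 2s = 2.3×10⁻⁷ mol L⁻¹

2.3×10⁻⁷ M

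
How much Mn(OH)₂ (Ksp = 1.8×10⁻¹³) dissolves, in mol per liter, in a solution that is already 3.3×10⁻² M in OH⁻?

1.7×10⁻¹⁰ M

Mn(OH)₂(s) ⇌ Mn²⁺(aq) + 2 OH⁻(aq)
The solution already contains OH⁻ at 3.3×10⁻² M. Let s be the molar solubility of Mn(OH)₂.
[OH⁻] ≈ 3.3×10⁻² M (common ion dominates); [Mn²⁺] = s.
Ksp = [Mn²⁺][OH⁻]^2 = s(3.3×10⁻²)^2
s = 1.8×10⁻¹³ / (3.3×10⁻²)^2 = 1.7×10⁻¹⁰
s = 1.7×10⁻¹⁰ M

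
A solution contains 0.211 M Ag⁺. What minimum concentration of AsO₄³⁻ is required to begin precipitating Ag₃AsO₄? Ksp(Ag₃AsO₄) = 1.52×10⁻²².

1.62×10⁻²⁰ M

Each salt precipitates once Q = Ksp for that salt.
Ag₃AsO₄(s) ⇌ 3 Ag⁺(aq) + AsO₄³⁻(aq)
Ksp = [Ag⁺]^3[AsO₄³⁻] = [AsO₄³⁻](0.211)^3
[AsO₄³⁻] = 1.52×10⁻²² / (0.211)^3 = 1.62×10⁻²⁰
[AsO₄³⁻] = 1.62×10⁻²⁰ M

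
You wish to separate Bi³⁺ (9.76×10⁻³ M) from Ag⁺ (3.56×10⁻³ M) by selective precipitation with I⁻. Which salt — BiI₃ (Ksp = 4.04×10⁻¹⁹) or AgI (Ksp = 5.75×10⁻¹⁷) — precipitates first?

AgI

The threshold for precipitation is Q = Ksp.
For BiI₃: [I⁻] = (Ksp/[Bi³⁺])^(1/3) = 3.46×10⁻⁶ M
For AgI: [I⁻] = (Ksp/[Ag⁺]) = 1.62×10⁻¹⁴ M
AgI requires the lower [I⁻], so it precipitates first.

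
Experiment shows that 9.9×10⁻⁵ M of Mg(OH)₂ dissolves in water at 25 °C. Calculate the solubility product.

Mg(OH)₂(s) ⇌ Mg²⁺(aq) + 2 OH⁻(aq)
For each mole of Mg(OH)₂ that dissolves per liter, [Mg²⁺] = s and [OH⁻] = 2s; let s denote this solubility.
Ksp = [Mg²⁺][OH⁻]^2 = s · (2s)^2 = 4s^3
Ksp = 4 × (9.9×10⁻⁵)^3 = 3.9×10⁻¹²

Ksp = 3.9×10⁻¹²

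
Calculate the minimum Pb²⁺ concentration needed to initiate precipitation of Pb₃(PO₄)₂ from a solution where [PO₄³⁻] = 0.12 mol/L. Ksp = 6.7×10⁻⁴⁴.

1.7×10⁻¹⁴ M

Precipitation begins when Q = Ksp.
Pb₃(PO₄)₂(s) ⇌ 3 Pb²⁺(aq) + 2 PO₄³⁻(aq)
Ksp = [Pb²⁺]^3[PO₄³⁻]^2 = [Pb²⁺]^3(0.12)^2
[Pb²⁺]^3 = 6.7×10⁻⁴⁴ / (0.12)^2 = 4.7×10⁻⁴²
[Pb²⁺] = 1.7×10⁻¹⁴ mol/L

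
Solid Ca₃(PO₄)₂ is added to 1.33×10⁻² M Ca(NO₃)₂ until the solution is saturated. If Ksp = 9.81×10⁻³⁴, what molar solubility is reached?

1.02×10⁻¹⁴ M

Ca₃(PO₄)₂(s) ⇌ 3 Ca²⁺(aq) + 2 PO₄³⁻(aq)
Let s be the solubility of Ca₃(PO₄)₂ here. The common ion gives [Ca²⁺] ≈ 1.33×10⁻² M, and [PO₄³⁻] = 2s.
Ksp = [Ca²⁺]^3[PO₄³⁻]^2 = (1.33×10⁻²)^3(2s)^2
(2s)^2 = 9.81×10⁻³⁴ / (1.33×10⁻²)^3 = 4.17×10⁻²⁸
s = 1.02×10⁻¹⁴ M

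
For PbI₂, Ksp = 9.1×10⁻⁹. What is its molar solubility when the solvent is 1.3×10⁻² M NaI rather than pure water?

PbI₂(s) ⇌ Pb²⁺(aq) + 2 I⁻(aq)
The solution already contains I⁻ at 1.3×10⁻² M. Let s be the molar solubility of PbI₂.
[I⁻] ≈ 1.3×10⁻² M (common ion dominates); [Pb²⁺] = s.
Ksp = [Pb²⁺][I⁻]^2 = s(1.3×10⁻²)^2
s = 9.1×10⁻⁹ / (1.3×10⁻²)^2 = 5.4×10⁻⁵
s = 5.4×10⁻⁵ M

5.4×10⁻⁵ M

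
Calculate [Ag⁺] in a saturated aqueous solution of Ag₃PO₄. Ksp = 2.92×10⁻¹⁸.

5.44×10⁻⁵ M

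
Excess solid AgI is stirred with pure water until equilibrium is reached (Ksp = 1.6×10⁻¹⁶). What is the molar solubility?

1.3×10⁻⁸ M

AgI(s) ⇌ Ag⁺(aq) + I⁻(aq)
With molar solubility s: [Ag⁺] = s, [I⁻] = s.
Ksp = [Ag⁺][I⁻] = s · s = s^2
s^2 = 1.6×10⁻¹⁶
Taking the 2nd root, s = 1.3×10⁻⁸ mol/L.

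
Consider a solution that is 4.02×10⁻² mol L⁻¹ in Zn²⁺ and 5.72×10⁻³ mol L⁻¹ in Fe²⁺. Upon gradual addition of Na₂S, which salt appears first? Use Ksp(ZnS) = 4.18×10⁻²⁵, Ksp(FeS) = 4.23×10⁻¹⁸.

Precipitation of each salt begins when its ion product equals Ksp.
For ZnS: [S²⁻] = (Ksp/[Zn²⁺]) = 1.04×10⁻²³ mol L⁻¹
For FeS: [S²⁻] = (Ksp/[Fe²⁺]) = 7.40×10⁻¹⁶ mol L⁻¹
Since ZnS needs less S²⁻ to reach saturation, it precipitates first.

ZnS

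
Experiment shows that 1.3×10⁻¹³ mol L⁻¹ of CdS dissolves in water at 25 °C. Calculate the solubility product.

CdS(s) ⇌ Cd²⁺(aq) + S²⁻(aq)
For each mole of CdS that dissolves per liter, [Cd²⁺] = s and [S²⁻] = s; let s denote this solubility.
Ksp = [Cd²⁺][S²⁻] = s · s = s^2
Ksp = (1.3×10⁻¹³)^2 = 1.7×10⁻²⁶

Ksp = 1.7×10⁻²⁶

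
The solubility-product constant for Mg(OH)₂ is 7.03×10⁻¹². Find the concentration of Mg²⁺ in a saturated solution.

1.21×10⁻⁴ M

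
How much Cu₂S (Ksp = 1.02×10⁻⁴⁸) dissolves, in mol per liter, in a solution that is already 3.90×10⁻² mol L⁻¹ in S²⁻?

2.56×10⁻²⁴ M

Cu₂S(s) ⇌ 2 Cu⁺(aq) + S²⁻(aq)
S²⁻ is already present at 3.90×10⁻² mol L⁻¹. If s mol/L of Cu₂S dissolves, [Cu⁺] = 2s while [S²⁻] ≈ 3.90×10⁻² mol L⁻¹.
Ksp = [Cu⁺]^2[S²⁻] = (2s)^2(3.90×10⁻²)
(2s)^2 = 1.02×10⁻⁴⁸ / (3.90×10⁻²) = 2.62×10⁻⁴⁷
s = 2.56×10⁻²⁴ mol L⁻¹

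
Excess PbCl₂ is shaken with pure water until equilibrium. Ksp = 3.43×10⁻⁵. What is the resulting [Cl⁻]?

PbCl₂(s) ⇌ Pb²⁺(aq) + 2 Cl⁻(aq)
Call the molar solubility s, so that [Pb²⁺] = s and [Cl⁻] = 2s.
Ksp = [Pb²⁺][Cl⁻]^2 = s · (2s)^2 = 4s^3 = 3.43×10⁻⁵
s = 2.05×10⁻² mol/L
[Cl⁻] = 2s = 4.09×10⁻² mol/L

4.09×10⁻² M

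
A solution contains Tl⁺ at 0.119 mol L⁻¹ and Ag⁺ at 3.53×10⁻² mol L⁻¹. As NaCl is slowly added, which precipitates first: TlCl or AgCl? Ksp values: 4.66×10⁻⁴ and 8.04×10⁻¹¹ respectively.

AgCl

Each salt precipitates once Q = Ksp for that salt.
For TlCl: [Cl⁻] = (Ksp/[Tl⁺]) = 3.92×10⁻³ mol L⁻¹
For AgCl: [Cl⁻] = (Ksp/[Ag⁺]) = 2.28×10⁻⁹ mol L⁻¹
The smaller threshold [Cl⁻] is reached first, so AgCl precipitates first.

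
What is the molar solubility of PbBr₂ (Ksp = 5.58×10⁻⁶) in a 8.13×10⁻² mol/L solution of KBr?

PbBr₂(s) ⇌ Pb²⁺(aq) + 2 Br⁻(aq)
Let s be the solubility of PbBr₂ here. The common ion gives [Br⁻] ≈ 8.13×10⁻² mol/L, and [Pb²⁺] = s.
Ksp = [Pb²⁺][Br⁻]^2 = s(8.13×10⁻²)^2
s = 5.58×10⁻⁶ / (8.13×10⁻²)^2 = 8.44×10⁻⁴
s = 8.44×10⁻⁴ mol/L

8.44×10⁻⁴ M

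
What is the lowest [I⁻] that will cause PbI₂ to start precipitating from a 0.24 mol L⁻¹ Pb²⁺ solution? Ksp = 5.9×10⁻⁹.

Precipitation of each salt begins when its ion product equals Ksp.
PbI₂(s) ⇌ Pb²⁺(aq) + 2 I⁻(aq)
Ksp = [Pb²⁺][I⁻]^2 = [I⁻]^2(0.24)
[I⁻]^2 = 5.9×10⁻⁹ / (0.24) = 2.5×10⁻⁸
[I⁻] = 1.6×10⁻⁴ mol L⁻¹

1.6×10⁻⁴ M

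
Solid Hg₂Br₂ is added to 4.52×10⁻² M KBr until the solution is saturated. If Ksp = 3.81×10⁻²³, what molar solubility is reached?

1.86×10⁻²⁰ M

Hg₂Br₂(s) ⇌ Hg₂²⁺(aq) + 2 Br⁻(aq)
Let s be the solubility of Hg₂Br₂ here. The common ion gives [Br⁻] ≈ 4.52×10⁻² M, and [Hg₂²⁺] = s.
Ksp = [Hg₂²⁺][Br⁻]^2 = s(4.52×10⁻²)^2
s = 3.81×10⁻²³ / (4.52×10⁻²)^2 = 1.86×10⁻²⁰
s = 1.86×10⁻²⁰ M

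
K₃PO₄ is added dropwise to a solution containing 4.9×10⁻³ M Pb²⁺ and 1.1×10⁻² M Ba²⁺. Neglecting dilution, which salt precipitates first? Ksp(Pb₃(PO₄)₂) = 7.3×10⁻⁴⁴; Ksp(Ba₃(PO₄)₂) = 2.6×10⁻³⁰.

Precipitation begins when Q = Ksp.
For Pb₃(PO₄)₂: [PO₄³⁻] = (Ksp/[Pb²⁺]^3)^(1/2) = 7.9×10⁻¹⁹ M
For Ba₃(PO₄)₂: [PO₄³⁻] = (Ksp/[Ba²⁺]^3)^(1/2) = 1.4×10⁻¹² M
Since Pb₃(PO₄)₂ needs less PO₄³⁻ to reach saturation, it precipitates first.

Pb₃(PO₄)₂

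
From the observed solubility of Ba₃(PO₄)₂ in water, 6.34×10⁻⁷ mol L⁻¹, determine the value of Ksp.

Ba₃(PO₄)₂(s) ⇌ 3 Ba²⁺(aq) + 2 PO₄³⁻(aq)
For each mole of Ba₃(PO₄)₂ that dissolves per liter, [Ba²⁺] = 3s and [PO₄³⁻] = 2s; let s denote this solubility.
Ksp = [Ba²⁺]^3[PO₄³⁻]^2 = (3s)^3 · (2s)^2 = 108s^5
Ksp = 108 × (6.34×10⁻⁷)^5 = 1.11×10⁻²⁹

Ksp = 1.11×10⁻²⁹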